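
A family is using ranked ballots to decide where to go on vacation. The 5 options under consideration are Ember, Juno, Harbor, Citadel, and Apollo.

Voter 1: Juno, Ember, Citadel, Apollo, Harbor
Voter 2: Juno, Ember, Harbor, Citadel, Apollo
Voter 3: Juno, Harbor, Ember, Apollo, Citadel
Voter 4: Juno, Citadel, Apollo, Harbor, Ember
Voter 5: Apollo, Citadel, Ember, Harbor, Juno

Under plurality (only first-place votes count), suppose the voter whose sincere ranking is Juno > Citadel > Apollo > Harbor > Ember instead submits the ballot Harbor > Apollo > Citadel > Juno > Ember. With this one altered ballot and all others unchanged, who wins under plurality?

Juno

First-place totals with the altered ballot: Ember 0, Juno 3, Harbor 1, Citadel 0, Apollo 1.
The winner is unchanged: still Juno.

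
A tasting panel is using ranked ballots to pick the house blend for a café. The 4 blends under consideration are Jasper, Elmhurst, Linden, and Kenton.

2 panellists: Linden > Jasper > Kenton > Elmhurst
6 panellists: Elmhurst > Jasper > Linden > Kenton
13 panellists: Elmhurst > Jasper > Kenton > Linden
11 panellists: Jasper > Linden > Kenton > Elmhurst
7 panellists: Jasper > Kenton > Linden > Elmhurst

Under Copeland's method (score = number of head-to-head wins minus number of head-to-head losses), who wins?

Jasper

Pairwise results:
  Jasper vs Elmhurst: Jasper wins 20–19.
  Jasper vs Linden: Jasper wins 37–2.
  Jasper vs Kenton: Jasper wins 39–0.
  Elmhurst vs Linden: Linden wins 20–19.
  Elmhurst vs Kenton: Kenton wins 20–19.
  Linden vs Kenton: Kenton wins 20–19.
Copeland scores (wins − losses):
  Jasper: 3 − 0 = 3
  Elmhurst: 0 − 3 = -3
  Linden: 1 − 2 = -1
  Kenton: 2 − 1 = 1
Jasper has the best Copeland score.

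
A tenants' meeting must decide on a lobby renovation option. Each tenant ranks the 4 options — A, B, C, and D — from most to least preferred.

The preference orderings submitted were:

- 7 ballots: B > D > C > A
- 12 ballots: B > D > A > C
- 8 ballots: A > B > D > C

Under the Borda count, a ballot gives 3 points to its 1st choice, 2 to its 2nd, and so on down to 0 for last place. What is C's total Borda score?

Borda scores:
  A: 7·0 + 12·1 + 8·3 = 36
  B: 7·3 + 12·3 + 8·2 = 73
  C: 7·1 + 12·0 + 8·0 = 7
  D: 7·2 + 12·2 + 8·1 = 46

7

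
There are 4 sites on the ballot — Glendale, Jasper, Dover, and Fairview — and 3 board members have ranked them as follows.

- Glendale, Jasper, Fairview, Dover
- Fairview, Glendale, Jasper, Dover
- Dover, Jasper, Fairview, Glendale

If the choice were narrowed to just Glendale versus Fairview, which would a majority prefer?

Fairview

Ballots ranking Glendale above Fairview: 1.
Ballots ranking Fairview above Glendale: 2.
Fairview wins the head-to-head, 2–1.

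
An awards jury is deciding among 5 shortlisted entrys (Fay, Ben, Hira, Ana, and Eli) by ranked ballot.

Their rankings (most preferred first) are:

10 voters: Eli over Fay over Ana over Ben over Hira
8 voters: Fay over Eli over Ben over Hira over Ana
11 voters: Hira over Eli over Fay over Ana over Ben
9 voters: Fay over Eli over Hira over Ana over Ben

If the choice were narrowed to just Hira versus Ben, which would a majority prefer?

Ballots ranking Hira above Ben: 11+9 = 20.
Ballots ranking Ben above Hira: 10+8 = 18.
Hira wins the head-to-head, 20–18.

Hira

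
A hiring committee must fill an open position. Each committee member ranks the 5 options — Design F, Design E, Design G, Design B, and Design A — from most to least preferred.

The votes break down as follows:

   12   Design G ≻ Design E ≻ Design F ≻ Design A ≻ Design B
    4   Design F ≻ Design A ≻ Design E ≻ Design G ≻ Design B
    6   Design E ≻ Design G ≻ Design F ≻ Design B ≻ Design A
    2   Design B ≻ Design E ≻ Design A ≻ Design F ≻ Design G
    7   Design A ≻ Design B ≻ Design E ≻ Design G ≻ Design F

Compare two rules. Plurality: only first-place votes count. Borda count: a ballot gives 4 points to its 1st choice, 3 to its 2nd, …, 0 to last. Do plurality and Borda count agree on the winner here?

Plurality first-place counts: Design F 4, Design E 6, Design G 12, Design B 2, Design A 7 → Design G.
Borda totals: Design F 54, Design E 88, Design G 77, Design B 35, Design A 56 → Design E.
The two rules disagree: plurality picks Design G, Borda picks Design E.

No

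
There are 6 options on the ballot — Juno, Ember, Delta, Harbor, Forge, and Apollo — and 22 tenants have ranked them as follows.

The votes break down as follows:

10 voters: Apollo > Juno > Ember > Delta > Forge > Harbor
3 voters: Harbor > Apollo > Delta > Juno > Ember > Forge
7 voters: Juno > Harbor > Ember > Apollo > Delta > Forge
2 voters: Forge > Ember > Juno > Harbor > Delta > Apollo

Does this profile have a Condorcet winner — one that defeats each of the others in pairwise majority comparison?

No

Head-to-head results (22 voters total):
Juno vs Ember: Juno wins 20–2.
Juno vs Delta: Juno wins 19–3.
Juno vs Harbor: Juno wins 19–3.
Juno vs Forge: Juno wins 20–2.
Juno vs Apollo: Apollo wins 13–9.
Ember vs Delta: Ember wins 19–3.
Ember vs Harbor: Ember wins 12–10.
Ember vs Forge: Ember wins 20–2.
Ember vs Apollo: Apollo wins 13–9.
Delta vs Harbor: Harbor wins 12–10.
Delta vs Forge: Delta wins 20–2.
Delta vs Apollo: Apollo wins 20–2.
Harbor vs Forge: Forge wins 12–10.
Harbor vs Apollo: Harbor wins 12–10.
Forge vs Apollo: Apollo wins 20–2.
No candidate beats all others: Juno beats Harbor beats Apollo beats Juno, a majority cycle.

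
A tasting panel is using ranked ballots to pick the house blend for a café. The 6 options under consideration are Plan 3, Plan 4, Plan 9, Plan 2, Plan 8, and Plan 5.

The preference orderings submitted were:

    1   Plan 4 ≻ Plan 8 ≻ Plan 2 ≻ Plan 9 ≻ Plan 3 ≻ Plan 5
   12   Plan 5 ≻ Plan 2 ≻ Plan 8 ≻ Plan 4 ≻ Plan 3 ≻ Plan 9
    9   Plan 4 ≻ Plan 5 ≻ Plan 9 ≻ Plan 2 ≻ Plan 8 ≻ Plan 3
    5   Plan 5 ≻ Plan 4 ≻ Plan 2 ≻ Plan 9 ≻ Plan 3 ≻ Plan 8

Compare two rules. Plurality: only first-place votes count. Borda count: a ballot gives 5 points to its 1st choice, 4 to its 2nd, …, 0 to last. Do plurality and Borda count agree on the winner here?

Plurality first-place counts: Plan 3 0, Plan 4 10, Plan 9 0, Plan 2 0, Plan 8 0, Plan 5 17 → Plan 5.
Borda totals: Plan 3 18, Plan 4 94, Plan 9 39, Plan 2 84, Plan 8 49, Plan 5 121 → Plan 5.
The two rules agree on Plan 5.

Yes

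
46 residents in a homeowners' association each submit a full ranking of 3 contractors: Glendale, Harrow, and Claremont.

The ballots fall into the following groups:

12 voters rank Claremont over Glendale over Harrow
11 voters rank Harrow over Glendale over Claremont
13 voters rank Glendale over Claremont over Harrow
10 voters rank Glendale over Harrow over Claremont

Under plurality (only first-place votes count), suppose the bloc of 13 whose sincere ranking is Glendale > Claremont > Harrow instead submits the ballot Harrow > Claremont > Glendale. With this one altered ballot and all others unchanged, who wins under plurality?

Harrow

First-place totals with the altered ballot: Glendale 10, Harrow 24, Claremont 12.
The switch changes the winner from Glendale to Harrow.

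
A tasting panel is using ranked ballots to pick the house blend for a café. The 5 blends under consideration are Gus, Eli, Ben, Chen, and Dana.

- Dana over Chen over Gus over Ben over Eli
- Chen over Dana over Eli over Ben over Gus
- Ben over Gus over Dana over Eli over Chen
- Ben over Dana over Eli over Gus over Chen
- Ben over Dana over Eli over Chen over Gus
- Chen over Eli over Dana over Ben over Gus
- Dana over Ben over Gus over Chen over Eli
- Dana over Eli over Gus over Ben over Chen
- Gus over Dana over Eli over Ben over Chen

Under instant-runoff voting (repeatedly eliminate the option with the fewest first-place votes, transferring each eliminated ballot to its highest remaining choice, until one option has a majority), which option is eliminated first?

Round 1: Ben 3, Dana 3, Chen 2, Gus 1, Eli 0. Eli has the fewest and is eliminated.
Round 2: Ben 3, Dana 3, Chen 2, Gus 1. Gus has the fewest and is eliminated.
Round 3: Dana 4, Ben 3, Chen 2. Chen has the fewest and is eliminated.
Round 4: Dana 6, Ben 3. Dana has a majority.

Eli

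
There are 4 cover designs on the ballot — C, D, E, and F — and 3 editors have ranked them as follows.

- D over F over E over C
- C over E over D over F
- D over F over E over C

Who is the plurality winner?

D

First-place vote totals:
  C: 1
  D: 2
  E: 0
  F: 0
D has the most first-place votes.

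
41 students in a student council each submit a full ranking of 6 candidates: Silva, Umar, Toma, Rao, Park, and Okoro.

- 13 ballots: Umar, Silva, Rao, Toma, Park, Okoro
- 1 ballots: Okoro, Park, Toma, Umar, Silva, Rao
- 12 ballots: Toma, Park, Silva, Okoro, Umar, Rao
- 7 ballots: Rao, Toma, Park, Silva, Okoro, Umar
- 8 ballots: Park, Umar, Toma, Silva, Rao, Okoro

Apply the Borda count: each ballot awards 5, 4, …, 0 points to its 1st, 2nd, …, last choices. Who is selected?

Borda scores:
  Silva: 13·4 + 1 + 12·3 + 7·2 + 8·2 = 119
  Umar: 13·5 + 2 + 12·1 + 7·0 + 8·4 = 111
  Toma: 13·2 + 3 + 12·5 + 7·4 + 8·3 = 141
  Rao: 13·3 + 0 + 12·0 + 7·5 + 8·1 = 82
  Park: 13·1 + 4 + 12·4 + 7·3 + 8·5 = 126
  Okoro: 13·0 + 5 + 12·2 + 7·1 + 8·0 = 36
Toma has the highest total.

Toma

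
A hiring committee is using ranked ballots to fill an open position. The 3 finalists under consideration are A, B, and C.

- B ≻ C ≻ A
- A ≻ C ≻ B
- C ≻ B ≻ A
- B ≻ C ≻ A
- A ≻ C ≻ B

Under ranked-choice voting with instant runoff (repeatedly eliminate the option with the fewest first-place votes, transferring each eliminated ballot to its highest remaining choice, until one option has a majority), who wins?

B

Round 1: A 2, B 2, C 1. C has the fewest and is eliminated.
Round 2: B 3, A 2. B has a majority.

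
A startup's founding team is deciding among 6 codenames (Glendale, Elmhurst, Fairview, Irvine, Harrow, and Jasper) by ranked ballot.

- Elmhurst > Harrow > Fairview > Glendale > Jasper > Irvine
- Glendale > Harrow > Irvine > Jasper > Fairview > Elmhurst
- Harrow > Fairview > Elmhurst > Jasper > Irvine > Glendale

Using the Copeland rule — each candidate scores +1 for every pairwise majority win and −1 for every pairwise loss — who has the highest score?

Pairwise results:
  Glendale vs Elmhurst: Elmhurst wins 2–1.
  Glendale vs Fairview: Fairview wins 2–1.
  Glendale vs Irvine: Glendale wins 2–1.
  Glendale vs Harrow: Harrow wins 2–1.
  Glendale vs Jasper: Glendale wins 2–1.
  Elmhurst vs Fairview: Fairview wins 2–1.
  Elmhurst vs Irvine: Elmhurst wins 2–1.
  Elmhurst vs Harrow: Harrow wins 2–1.
  Elmhurst vs Jasper: Elmhurst wins 2–1.
  Fairview vs Irvine: Fairview wins 2–1.
  Fairview vs Harrow: Harrow wins 3–0.
  Fairview vs Jasper: Fairview wins 2–1.
  Irvine vs Harrow: Harrow wins 3–0.
  Irvine vs Jasper: Jasper wins 2–1.
  Harrow vs Jasper: Harrow wins 3–0.
Copeland scores (wins − losses):
  Glendale: 2 − 3 = -1
  Elmhurst: 3 − 2 = 1
  Fairview: 4 − 1 = 3
  Irvine: 0 − 5 = -5
  Harrow: 5 − 0 = 5
  Jasper: 1 − 4 = -3
Harrow has the best Copeland score.

Harrow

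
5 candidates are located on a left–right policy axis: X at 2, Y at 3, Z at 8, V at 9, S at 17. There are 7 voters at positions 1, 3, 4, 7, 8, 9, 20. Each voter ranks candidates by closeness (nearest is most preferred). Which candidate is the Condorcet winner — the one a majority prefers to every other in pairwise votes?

Z

With single-peaked preferences on a line, the Condorcet winner is the candidate closest to the median voter.
The median voter (position 7) is closest to Z at 8.
Check: Z vs X — voters closer to Z: 4 of 7.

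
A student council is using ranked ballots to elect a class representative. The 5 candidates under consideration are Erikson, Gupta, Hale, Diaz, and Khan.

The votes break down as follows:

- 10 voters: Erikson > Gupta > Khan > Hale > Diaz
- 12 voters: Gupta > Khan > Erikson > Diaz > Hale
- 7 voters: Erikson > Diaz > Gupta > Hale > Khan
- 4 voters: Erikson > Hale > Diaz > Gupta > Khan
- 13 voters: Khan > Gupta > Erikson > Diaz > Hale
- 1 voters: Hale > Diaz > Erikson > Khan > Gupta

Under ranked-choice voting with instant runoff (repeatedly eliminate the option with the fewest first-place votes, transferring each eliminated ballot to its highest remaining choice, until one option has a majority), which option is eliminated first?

Diaz

Round 1: Erikson 21, Khan 13, Gupta 12, Hale 1, Diaz 0. Diaz has the fewest and is eliminated.
Round 2: Erikson 21, Khan 13, Gupta 12, Hale 1. Hale has the fewest and is eliminated.
Round 3: Erikson 22, Khan 13, Gupta 12. Gupta has the fewest and is eliminated.
Round 4: Khan 25, Erikson 22. Khan has a majority.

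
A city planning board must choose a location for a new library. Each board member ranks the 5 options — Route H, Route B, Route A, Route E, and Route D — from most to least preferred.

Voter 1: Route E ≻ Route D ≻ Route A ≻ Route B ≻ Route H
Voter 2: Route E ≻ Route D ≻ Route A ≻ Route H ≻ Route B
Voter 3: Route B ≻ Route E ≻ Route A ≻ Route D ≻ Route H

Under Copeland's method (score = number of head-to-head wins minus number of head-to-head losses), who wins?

Pairwise results:
  Route H vs Route B: Route B wins 2–1.
  Route H vs Route A: Route A wins 3–0.
  Route H vs Route E: Route E wins 3–0.
  Route H vs Route D: Route D wins 3–0.
  Route B vs Route A: Route A wins 2–1.
  Route B vs Route E: Route E wins 2–1.
  Route B vs Route D: Route D wins 2–1.
  Route A vs Route E: Route E wins 3–0.
  Route A vs Route D: Route D wins 2–1.
  Route E vs Route D: Route E wins 3–0.
Copeland scores (wins − losses):
  Route H: 0 − 4 = -4
  Route B: 1 − 3 = -2
  Route A: 2 − 2 = 0
  Route E: 4 − 0 = 4
  Route D: 3 − 1 = 2
Route E has the best Copeland score.

Route E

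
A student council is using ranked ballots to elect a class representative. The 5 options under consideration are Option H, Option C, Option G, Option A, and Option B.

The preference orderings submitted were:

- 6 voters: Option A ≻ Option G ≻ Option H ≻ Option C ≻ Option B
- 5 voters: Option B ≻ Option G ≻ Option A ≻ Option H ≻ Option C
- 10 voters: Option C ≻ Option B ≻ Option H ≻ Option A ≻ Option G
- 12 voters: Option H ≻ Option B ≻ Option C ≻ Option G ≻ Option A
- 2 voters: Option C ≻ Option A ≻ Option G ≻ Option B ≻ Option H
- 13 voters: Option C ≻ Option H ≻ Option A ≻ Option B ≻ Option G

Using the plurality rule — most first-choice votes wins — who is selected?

First-place vote totals:
  Option H: 12
  Option C: 25
  Option G: 0
  Option A: 6
  Option B: 5
Option C has the most first-place votes.

Option C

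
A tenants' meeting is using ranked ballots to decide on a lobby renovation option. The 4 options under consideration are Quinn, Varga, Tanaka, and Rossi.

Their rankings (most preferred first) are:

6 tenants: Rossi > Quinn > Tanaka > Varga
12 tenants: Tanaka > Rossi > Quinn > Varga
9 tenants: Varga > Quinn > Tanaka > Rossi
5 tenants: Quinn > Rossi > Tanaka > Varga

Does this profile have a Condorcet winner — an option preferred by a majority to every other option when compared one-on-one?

No

Head-to-head results (32 voters total):
Quinn vs Varga: Quinn wins 23–9.
Quinn vs Tanaka: Quinn wins 20–12.
Quinn vs Rossi: Rossi wins 18–14.
Varga vs Tanaka: Tanaka wins 23–9.
Varga vs Rossi: Rossi wins 23–9.
Tanaka vs Rossi: Tanaka wins 21–11.
No candidate beats all others: Quinn beats Tanaka beats Rossi beats Quinn, a majority cycle.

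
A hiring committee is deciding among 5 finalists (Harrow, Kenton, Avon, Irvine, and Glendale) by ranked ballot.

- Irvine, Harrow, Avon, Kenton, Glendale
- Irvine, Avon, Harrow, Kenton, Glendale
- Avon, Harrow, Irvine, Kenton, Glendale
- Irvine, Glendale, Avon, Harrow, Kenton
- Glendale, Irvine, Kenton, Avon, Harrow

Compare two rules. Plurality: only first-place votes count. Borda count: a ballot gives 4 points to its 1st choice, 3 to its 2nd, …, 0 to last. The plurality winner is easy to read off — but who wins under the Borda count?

Plurality first-place counts: Harrow 0, Kenton 0, Avon 1, Irvine 3, Glendale 1 → Irvine.
Borda totals: Harrow 9, Kenton 5, Avon 12, Irvine 17, Glendale 7 → Irvine.

Irvine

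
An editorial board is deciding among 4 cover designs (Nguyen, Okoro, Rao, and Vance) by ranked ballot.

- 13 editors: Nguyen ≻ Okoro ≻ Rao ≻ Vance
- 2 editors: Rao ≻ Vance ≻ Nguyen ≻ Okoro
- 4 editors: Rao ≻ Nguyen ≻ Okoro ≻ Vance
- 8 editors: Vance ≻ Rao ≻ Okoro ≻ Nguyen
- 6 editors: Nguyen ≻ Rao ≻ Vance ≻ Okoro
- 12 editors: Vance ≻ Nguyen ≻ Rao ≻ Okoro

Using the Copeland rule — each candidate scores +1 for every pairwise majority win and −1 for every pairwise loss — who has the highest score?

Nguyen

Pairwise results:
  Nguyen vs Okoro: Nguyen wins 37–8.
  Nguyen vs Rao: Nguyen wins 31–14.
  Nguyen vs Vance: Nguyen wins 23–22.
  Okoro vs Rao: Rao wins 32–13.
  Okoro vs Vance: Vance wins 28–17.
  Rao vs Vance: Rao wins 25–20.
Copeland scores (wins − losses):
  Nguyen: 3 − 0 = 3
  Okoro: 0 − 3 = -3
  Rao: 2 − 1 = 1
  Vance: 1 − 2 = -1
Nguyen has the best Copeland score.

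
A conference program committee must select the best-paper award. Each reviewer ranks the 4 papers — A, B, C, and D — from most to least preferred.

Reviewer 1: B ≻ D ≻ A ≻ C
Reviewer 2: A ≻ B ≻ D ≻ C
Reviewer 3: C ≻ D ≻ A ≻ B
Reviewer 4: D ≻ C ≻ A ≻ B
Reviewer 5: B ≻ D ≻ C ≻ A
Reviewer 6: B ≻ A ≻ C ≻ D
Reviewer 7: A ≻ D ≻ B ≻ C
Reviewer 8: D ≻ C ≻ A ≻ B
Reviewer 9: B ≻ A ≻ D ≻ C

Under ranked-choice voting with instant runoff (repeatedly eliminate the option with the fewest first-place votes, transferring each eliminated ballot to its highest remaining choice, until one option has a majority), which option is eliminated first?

Round 1: B 4, A 2, D 2, C 1. C has the fewest and is eliminated.
Round 2: B 4, D 3, A 2. A has the fewest and is eliminated.
Round 3: B 5, D 4. B has a majority.

C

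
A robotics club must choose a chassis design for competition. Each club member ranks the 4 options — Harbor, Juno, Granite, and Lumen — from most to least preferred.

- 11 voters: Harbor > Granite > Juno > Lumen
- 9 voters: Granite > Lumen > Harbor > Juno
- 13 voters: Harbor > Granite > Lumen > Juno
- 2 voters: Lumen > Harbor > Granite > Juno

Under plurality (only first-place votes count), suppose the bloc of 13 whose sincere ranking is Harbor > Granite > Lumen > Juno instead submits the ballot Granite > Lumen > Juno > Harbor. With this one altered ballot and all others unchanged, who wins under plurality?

Granite

First-place totals with the altered ballot: Harbor 11, Juno 0, Granite 22, Lumen 2.
The switch changes the winner from Harbor to Granite.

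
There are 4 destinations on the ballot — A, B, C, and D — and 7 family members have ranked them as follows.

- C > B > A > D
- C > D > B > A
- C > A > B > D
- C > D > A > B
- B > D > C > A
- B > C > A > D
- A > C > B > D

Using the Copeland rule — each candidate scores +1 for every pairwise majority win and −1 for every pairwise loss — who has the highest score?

Pairwise results:
  A vs B: B wins 4–3.
  A vs C: C wins 6–1.
  A vs D: A wins 4–3.
  B vs C: C wins 5–2.
  B vs D: B wins 5–2.
  C vs D: C wins 6–1.
Copeland scores (wins − losses):
  A: 1 − 2 = -1
  B: 2 − 1 = 1
  C: 3 − 0 = 3
  D: 0 − 3 = -3
C has the best Copeland score.

C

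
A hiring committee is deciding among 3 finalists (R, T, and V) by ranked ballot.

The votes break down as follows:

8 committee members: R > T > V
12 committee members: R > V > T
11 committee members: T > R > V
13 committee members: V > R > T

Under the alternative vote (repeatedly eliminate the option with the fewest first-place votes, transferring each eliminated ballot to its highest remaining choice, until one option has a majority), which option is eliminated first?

T

Round 1: R 20, V 13, T 11. T has the fewest and is eliminated.
Round 2: R 31, V 13. R has a majority.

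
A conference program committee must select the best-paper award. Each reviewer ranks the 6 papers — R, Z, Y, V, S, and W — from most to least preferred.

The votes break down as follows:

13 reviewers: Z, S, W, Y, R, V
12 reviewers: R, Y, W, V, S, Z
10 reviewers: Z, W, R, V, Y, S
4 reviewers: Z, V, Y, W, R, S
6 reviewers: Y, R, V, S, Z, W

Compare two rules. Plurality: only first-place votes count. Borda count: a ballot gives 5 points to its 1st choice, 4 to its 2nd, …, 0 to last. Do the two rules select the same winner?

Plurality first-place counts: R 12, Z 27, Y 6, V 0, S 0, W 0 → Z.
Borda totals: R 131, Z 141, Y 126, V 78, S 76, W 123 → Z.
The two rules agree on Z.

Yes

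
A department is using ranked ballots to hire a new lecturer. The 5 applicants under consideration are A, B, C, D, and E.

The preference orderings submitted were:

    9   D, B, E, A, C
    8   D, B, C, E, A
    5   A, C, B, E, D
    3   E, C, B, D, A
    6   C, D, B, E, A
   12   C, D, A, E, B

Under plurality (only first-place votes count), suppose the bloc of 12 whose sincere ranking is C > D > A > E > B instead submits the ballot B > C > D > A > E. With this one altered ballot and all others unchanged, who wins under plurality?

D

First-place totals with the altered ballot: A 5, B 12, C 6, D 17, E 3.
The switch changes the winner from C to D.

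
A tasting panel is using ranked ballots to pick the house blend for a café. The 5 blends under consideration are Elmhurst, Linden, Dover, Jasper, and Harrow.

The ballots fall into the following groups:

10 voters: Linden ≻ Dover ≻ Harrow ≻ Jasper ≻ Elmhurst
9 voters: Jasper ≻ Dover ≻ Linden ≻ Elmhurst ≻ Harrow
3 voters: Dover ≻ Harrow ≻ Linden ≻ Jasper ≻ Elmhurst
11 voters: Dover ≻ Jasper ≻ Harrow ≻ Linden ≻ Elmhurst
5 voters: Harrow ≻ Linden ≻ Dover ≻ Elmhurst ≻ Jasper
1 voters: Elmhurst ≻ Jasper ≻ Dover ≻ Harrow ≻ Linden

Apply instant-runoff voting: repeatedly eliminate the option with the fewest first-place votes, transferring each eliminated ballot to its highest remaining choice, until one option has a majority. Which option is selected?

Round 1: Dover 14, Linden 10, Jasper 9, Harrow 5, Elmhurst 1. Elmhurst has the fewest and is eliminated.
Round 2: Dover 14, Linden 10, Jasper 10, Harrow 5. Harrow has the fewest and is eliminated.
Round 3: Linden 15, Dover 14, Jasper 10. Jasper has the fewest and is eliminated.
Round 4: Dover 24, Linden 15. Dover has a majority.

Dover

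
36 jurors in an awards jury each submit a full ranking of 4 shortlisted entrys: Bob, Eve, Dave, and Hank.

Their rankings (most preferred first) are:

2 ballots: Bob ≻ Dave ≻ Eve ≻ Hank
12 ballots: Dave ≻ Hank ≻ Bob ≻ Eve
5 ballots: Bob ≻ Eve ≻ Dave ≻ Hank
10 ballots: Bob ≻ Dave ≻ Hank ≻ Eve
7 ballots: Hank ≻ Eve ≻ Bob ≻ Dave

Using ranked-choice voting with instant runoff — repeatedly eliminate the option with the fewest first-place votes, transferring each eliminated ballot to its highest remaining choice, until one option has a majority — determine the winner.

Round 1: Bob 17, Dave 12, Hank 7, Eve 0. Eve has the fewest and is eliminated.
Round 2: Bob 17, Dave 12, Hank 7. Hank has the fewest and is eliminated.
Round 3: Bob 24, Dave 12. Bob has a majority.

Bob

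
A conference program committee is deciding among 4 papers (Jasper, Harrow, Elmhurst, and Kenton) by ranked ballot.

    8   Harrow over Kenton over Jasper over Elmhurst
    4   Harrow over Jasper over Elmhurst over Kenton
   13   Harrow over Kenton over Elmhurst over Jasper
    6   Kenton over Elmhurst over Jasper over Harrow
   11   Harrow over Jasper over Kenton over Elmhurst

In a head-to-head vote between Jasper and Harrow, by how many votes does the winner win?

Ballots ranking Jasper above Harrow: 6.
Ballots ranking Harrow above Jasper: 8+4+13+11 = 36.
Harrow wins 36–6, a margin of 30.

30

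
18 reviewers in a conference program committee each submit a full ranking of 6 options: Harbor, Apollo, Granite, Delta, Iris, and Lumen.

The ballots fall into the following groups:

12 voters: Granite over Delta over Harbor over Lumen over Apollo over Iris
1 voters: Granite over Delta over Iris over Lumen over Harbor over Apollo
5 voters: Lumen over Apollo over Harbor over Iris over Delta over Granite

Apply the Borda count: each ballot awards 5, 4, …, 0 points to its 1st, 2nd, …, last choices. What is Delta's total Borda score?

57

Borda scores:
  Harbor: 12·3 + 1 + 5·3 = 52
  Apollo: 12·1 + 0 + 5·4 = 32
  Granite: 12·5 + 5 + 5·0 = 65
  Delta: 12·4 + 4 + 5·1 = 57
  Iris: 12·0 + 3 + 5·2 = 13
  Lumen: 12·2 + 2 + 5·5 = 51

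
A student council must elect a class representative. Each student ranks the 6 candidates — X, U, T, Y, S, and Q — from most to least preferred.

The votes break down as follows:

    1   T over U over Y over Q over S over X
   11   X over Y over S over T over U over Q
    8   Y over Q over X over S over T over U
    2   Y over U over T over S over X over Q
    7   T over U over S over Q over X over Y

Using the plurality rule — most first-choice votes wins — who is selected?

X

First-place vote totals:
  X: 11
  U: 0
  T: 8
  Y: 10
  S: 0
  Q: 0
X has the most first-place votes.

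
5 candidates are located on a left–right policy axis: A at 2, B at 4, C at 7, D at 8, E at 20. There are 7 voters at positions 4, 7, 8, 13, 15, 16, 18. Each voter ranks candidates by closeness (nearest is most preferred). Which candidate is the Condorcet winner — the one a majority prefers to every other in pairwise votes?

D

With single-peaked preferences on a line, the Condorcet winner is the candidate closest to the median voter.
The median voter (position 13) is closest to D at 8.
Check: D vs B — voters closer to D: 6 of 7.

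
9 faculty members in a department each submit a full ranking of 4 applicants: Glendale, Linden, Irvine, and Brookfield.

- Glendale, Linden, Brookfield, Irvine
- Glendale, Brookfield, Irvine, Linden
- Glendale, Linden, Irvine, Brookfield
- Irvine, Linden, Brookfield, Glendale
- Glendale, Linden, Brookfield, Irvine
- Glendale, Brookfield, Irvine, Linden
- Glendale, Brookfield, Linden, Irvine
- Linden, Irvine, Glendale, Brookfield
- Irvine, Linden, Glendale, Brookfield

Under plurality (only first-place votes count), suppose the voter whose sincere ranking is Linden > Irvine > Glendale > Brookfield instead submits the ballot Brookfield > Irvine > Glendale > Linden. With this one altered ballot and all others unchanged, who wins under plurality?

First-place totals with the altered ballot: Glendale 6, Linden 0, Irvine 2, Brookfield 1.
The winner is unchanged: still Glendale.

Glendale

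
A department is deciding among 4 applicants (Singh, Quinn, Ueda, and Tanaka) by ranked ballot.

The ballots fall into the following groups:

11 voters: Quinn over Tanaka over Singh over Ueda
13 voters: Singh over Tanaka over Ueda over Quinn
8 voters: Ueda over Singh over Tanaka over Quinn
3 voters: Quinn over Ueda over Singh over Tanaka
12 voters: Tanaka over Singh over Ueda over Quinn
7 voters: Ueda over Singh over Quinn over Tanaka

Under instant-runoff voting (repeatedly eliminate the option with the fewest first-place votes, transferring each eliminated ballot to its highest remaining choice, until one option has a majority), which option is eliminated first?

Round 1: Ueda 15, Quinn 14, Singh 13, Tanaka 12. Tanaka has the fewest and is eliminated.
Round 2: Singh 25, Ueda 15, Quinn 14. Quinn has the fewest and is eliminated.
Round 3: Singh 36, Ueda 18. Singh has a majority.

Tanaka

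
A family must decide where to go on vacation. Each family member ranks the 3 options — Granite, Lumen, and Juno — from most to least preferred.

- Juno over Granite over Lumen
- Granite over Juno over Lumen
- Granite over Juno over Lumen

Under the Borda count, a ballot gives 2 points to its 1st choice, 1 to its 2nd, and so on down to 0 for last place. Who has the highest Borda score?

Borda scores:
  Granite: 1 + 2 + 2 = 5
  Lumen: 0 + 0 + 0 = 0
  Juno: 2 + 1 + 1 = 4
Granite has the highest total.

Granite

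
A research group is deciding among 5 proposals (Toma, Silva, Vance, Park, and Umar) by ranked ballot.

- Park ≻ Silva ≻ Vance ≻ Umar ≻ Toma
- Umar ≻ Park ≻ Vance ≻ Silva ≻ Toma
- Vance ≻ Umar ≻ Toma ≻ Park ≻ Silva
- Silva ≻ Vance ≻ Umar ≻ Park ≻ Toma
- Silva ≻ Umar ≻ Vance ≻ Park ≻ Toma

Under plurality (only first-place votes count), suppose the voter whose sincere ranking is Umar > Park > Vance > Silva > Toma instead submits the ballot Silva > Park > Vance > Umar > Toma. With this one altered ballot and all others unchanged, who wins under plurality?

Silva

First-place totals with the altered ballot: Toma 0, Silva 3, Vance 1, Park 1, Umar 0.
The winner is unchanged: still Silva.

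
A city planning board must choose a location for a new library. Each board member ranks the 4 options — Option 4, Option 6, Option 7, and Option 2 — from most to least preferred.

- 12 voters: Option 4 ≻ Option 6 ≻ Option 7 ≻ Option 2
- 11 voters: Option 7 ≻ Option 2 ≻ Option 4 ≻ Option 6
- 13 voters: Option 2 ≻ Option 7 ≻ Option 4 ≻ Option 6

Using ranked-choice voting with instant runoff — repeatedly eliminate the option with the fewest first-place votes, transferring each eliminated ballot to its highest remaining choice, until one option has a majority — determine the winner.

Option 2

Round 1: Option 2 13, Option 4 12, Option 7 11, Option 6 0. Option 6 has the fewest and is eliminated.
Round 2: Option 2 13, Option 4 12, Option 7 11. Option 7 has the fewest and is eliminated.
Round 3: Option 2 24, Option 4 12. Option 2 has a majority.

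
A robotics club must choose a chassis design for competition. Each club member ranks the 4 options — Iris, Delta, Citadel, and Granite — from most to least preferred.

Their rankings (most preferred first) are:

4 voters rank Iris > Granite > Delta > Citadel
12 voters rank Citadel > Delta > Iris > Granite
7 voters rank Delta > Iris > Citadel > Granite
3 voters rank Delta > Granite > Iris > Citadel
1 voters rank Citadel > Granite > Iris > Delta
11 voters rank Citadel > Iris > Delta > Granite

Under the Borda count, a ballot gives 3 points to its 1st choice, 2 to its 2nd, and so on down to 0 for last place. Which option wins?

Borda scores:
  Iris: 4·3 + 12·1 + 7·2 + 3·1 + 1 + 11·2 = 64
  Delta: 4·1 + 12·2 + 7·3 + 3·3 + 0 + 11·1 = 69
  Citadel: 4·0 + 12·3 + 7·1 + 3·0 + 3 + 11·3 = 79
  Granite: 4·2 + 12·0 + 7·0 + 3·2 + 2 + 11·0 = 16
Citadel has the highest total.

Citadel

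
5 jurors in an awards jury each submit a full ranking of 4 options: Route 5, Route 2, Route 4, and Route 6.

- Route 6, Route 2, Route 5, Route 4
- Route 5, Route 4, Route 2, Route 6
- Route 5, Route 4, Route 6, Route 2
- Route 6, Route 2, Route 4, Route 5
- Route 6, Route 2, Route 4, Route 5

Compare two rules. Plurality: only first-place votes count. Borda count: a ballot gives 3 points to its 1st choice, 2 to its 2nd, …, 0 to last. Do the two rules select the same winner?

Yes

Plurality first-place counts: Route 5 2, Route 2 0, Route 4 0, Route 6 3 → Route 6.
Borda totals: Route 5 7, Route 2 7, Route 4 6, Route 6 10 → Route 6.
The two rules agree on Route 6.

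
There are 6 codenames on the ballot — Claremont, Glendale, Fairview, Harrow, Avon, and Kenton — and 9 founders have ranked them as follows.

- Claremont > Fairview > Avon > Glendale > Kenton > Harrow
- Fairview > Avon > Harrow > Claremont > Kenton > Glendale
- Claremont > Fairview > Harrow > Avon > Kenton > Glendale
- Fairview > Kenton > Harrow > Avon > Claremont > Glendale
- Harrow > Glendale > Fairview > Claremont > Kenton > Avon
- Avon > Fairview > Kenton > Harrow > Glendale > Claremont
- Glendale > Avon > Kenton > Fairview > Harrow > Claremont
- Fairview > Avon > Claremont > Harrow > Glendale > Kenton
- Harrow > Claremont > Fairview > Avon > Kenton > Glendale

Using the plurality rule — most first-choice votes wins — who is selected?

First-place vote totals:
  Claremont: 2
  Glendale: 1
  Fairview: 3
  Harrow: 2
  Avon: 1
  Kenton: 0
Fairview has the most first-place votes.

Fairview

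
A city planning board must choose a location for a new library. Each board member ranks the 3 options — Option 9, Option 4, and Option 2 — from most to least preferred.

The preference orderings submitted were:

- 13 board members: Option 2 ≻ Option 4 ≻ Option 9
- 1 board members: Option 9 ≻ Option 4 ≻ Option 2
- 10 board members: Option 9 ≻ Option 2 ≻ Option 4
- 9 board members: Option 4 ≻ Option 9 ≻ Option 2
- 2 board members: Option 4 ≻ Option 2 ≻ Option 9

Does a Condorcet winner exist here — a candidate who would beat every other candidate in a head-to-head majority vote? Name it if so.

Head-to-head results (35 voters total):
Option 9 vs Option 4: Option 4 wins 24–11.
Option 9 vs Option 2: Option 9 wins 20–15.
Option 4 vs Option 2: Option 2 wins 23–12.
No candidate beats all others: Option 9 beats Option 2 beats Option 4 beats Option 9, a majority cycle.

There is no Condorcet winner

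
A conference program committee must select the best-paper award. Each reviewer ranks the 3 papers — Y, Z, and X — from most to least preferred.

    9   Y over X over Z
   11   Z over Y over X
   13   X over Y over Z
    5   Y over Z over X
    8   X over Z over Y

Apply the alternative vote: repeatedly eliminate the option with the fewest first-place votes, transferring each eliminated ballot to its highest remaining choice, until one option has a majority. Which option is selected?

Y

Round 1: X 21, Y 14, Z 11. Z has the fewest and is eliminated.
Round 2: Y 25, X 21. Y has a majority.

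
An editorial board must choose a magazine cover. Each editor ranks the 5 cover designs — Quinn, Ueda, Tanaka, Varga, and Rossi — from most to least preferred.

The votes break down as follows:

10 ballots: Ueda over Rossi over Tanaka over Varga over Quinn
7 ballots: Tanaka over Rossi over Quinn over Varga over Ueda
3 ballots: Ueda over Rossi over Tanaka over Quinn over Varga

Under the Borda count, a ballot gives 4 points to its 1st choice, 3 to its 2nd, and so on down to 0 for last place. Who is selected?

Rossi

Borda scores:
  Quinn: 10·0 + 7·2 + 3·1 = 17
  Ueda: 10·4 + 7·0 + 3·4 = 52
  Tanaka: 10·2 + 7·4 + 3·2 = 54
  Varga: 10·1 + 7·1 + 3·0 = 17
  Rossi: 10·3 + 7·3 + 3·3 = 60
Rossi has the highest total.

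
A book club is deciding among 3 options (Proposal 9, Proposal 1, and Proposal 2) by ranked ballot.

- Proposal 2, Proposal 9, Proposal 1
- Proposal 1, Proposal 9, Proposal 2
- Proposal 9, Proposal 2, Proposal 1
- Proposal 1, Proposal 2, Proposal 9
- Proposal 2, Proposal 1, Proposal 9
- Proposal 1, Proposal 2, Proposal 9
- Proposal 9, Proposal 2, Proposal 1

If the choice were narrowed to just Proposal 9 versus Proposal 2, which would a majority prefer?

Ballots ranking Proposal 9 above Proposal 2: 3.
Ballots ranking Proposal 2 above Proposal 9: 4.
Proposal 2 wins the head-to-head, 4–3.

Proposal 2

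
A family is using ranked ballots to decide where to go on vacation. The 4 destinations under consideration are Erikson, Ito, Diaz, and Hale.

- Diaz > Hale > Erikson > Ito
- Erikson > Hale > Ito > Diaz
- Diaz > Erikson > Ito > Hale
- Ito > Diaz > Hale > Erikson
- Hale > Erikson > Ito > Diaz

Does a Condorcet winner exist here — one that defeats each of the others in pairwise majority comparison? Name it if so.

Head-to-head results (5 voters total):
Erikson vs Ito: Erikson wins 4–1.
Erikson vs Diaz: Diaz wins 3–2.
Erikson vs Hale: Hale wins 3–2.
Ito vs Diaz: Ito wins 3–2.
Ito vs Hale: Hale wins 3–2.
Diaz vs Hale: Diaz wins 3–2.
No candidate beats all others: Erikson beats Ito beats Diaz beats Erikson, a majority cycle.

None — there is no Condorcet winner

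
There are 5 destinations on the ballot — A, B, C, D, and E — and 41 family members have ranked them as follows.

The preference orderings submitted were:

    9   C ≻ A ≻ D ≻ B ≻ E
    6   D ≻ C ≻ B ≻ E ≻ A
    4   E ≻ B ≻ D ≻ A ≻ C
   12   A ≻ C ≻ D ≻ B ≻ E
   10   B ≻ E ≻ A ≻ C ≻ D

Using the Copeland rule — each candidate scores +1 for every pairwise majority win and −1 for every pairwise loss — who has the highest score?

A

Pairwise results:
  A vs B: A wins 21–20.
  A vs C: A wins 26–15.
  A vs D: A wins 31–10.
  A vs E: A wins 21–20.
  B vs C: C wins 27–14.
  B vs D: D wins 27–14.
  B vs E: B wins 37–4.
  C vs D: C wins 31–10.
  C vs E: C wins 27–14.
  D vs E: D wins 27–14.
Copeland scores (wins − losses):
  A: 4 − 0 = 4
  B: 1 − 3 = -2
  C: 3 − 1 = 2
  D: 2 − 2 = 0
  E: 0 − 4 = -4
A has the best Copeland score.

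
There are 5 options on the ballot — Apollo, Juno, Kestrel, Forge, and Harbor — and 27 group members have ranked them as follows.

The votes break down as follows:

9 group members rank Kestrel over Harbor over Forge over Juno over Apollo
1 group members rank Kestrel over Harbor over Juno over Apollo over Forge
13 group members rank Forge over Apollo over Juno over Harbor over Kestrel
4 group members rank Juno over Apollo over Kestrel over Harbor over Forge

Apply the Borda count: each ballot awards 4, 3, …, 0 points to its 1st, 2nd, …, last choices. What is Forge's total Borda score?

70

Borda scores:
  Apollo: 9·0 + 1 + 13·3 + 4·3 = 52
  Juno: 9·1 + 2 + 13·2 + 4·4 = 53
  Kestrel: 9·4 + 4 + 13·0 + 4·2 = 48
  Forge: 9·2 + 0 + 13·4 + 4·0 = 70
  Harbor: 9·3 + 3 + 13·1 + 4·1 = 47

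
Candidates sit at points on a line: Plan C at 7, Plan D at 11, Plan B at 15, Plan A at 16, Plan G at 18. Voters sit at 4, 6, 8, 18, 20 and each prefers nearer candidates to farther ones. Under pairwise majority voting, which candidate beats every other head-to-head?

Plan C

With single-peaked preferences on a line, the Condorcet winner is the candidate closest to the median voter.
The median voter (position 8) is closest to Plan C at 7.
Check: Plan C vs Plan B — voters closer to Plan C: 3 of 5.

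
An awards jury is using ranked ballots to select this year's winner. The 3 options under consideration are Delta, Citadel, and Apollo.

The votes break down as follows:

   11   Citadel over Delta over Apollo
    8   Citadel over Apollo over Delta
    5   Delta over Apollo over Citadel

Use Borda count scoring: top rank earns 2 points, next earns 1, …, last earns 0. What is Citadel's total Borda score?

38

Borda scores:
  Delta: 11·1 + 8·0 + 5·2 = 21
  Citadel: 11·2 + 8·2 + 5·0 = 38
  Apollo: 11·0 + 8·1 + 5·1 = 13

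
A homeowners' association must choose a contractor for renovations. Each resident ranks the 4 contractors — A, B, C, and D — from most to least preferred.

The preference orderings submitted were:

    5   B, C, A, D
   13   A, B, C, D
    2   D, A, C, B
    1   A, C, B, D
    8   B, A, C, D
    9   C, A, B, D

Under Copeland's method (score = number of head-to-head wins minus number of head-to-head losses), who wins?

A

Pairwise results:
  A vs B: A wins 25–13.
  A vs C: A wins 24–14.
  A vs D: A wins 36–2.
  B vs C: B wins 26–12.
  B vs D: B wins 36–2.
  C vs D: C wins 36–2.
Copeland scores (wins − losses):
  A: 3 − 0 = 3
  B: 2 − 1 = 1
  C: 1 − 2 = -1
  D: 0 − 3 = -3
A has the best Copeland score.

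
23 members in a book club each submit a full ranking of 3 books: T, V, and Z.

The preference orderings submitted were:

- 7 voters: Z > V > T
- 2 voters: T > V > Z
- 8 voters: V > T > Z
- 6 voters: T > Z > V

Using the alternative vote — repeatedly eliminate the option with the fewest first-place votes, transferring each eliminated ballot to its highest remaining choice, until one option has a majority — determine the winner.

Round 1: T 8, V 8, Z 7. Z has the fewest and is eliminated.
Round 2: V 15, T 8. V has a majority.

V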